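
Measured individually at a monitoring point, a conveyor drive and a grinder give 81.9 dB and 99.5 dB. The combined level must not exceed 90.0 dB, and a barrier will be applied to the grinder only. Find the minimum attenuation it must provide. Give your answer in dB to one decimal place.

10.2 dB

Everything except the grinder sums to 10^(81.9/10) = 1.549e+08 in linear terms, 81.90 dB.
To meet 90.0 dB overall, the treated grinder may contribute at most 10^(90.0/10) − 1.549e+08 = 8.451e+08, i.e. 89.27 dB.
So the grinder must be reduced from 99.5 to 89.27 dB: IL = 10.23 dB.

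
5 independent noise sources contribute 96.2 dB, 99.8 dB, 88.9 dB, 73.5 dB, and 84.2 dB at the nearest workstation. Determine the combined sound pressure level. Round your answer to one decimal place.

101.7 dB

Incoherent sources combine by intensity addition: L_total = 10·log₁₀(Σ 10^(L_i/10)).
Σ 10^(L/10) = 10^(96.2/10) + 10^(99.8/10) + 10^(88.9/10) + 10^(73.5/10) + 10^(84.2/10) = 1.478e+10.
L_total = 10·log₁₀(1.478e+10) = 101.70 dB.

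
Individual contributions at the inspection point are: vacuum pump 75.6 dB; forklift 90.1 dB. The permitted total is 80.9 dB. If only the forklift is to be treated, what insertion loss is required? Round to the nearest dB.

Fixed contribution from the other source: Σ 10^(L/10) = 10^(75.6/10) = 3.631e+07 (75.60 dB).
The limit corresponds to 10^(80.9/10) = 1.230e+08; subtracting the fixed part leaves 8.672e+07 for the forklift, i.e. 79.38 dB.
Required insertion loss = 90.1 − 79.38 = 10.72 dB.

11 dB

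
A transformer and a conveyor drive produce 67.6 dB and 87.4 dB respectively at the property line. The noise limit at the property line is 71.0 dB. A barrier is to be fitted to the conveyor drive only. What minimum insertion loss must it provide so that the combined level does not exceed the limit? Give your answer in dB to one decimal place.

Fixed contribution from the other source: Σ 10^(L/10) = 10^(67.6/10) = 5.754e+06 (67.60 dB).
To meet 71.0 dB overall, the treated conveyor drive may contribute at most 10^(71.0/10) − 5.754e+06 = 6.835e+06, i.e. 68.35 dB.
So the conveyor drive must be reduced from 87.4 to 68.35 dB: IL = 19.05 dB.

19.1 dB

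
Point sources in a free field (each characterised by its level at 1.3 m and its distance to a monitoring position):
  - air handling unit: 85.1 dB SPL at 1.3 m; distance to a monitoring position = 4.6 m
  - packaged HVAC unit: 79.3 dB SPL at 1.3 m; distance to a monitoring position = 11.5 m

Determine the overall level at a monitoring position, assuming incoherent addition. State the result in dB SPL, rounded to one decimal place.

First find each source's level at the receiver (point-source: −20·log₁₀(r/r_ref)), then combine on an intensity basis.
air handling unit: 85.1 − 20·log₁₀(4.6/1.3) = 85.1 − 10.98 = 74.12 dB SPL.
packaged HVAC unit: 79.3 − 20·log₁₀(11.5/1.3) = 79.3 − 18.94 = 60.36 dB SPL.
Σ 10^(L/10) = 2.693e+07 → L_total = 10·log₁₀(2.693e+07) = 74.30 dB SPL.

74.3 dB SPL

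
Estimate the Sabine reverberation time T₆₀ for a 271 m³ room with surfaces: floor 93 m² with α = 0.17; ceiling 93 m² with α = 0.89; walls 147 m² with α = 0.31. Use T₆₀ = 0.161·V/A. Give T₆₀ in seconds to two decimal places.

0.30 s

Summing Sᵢαᵢ: 93·0.17 + 93·0.89 + 147·0.31 = 144.15 m².
T₆₀ = 0.161 × 271 / 144.15 = 0.303 s.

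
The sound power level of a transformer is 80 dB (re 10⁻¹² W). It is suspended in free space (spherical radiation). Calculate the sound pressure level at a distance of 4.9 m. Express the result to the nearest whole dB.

55 dB

Free-field spherical radiation: L_p = L_w − 10·log₁₀(4π·r²), r = 4.9 m.
4π·r² = 301.7 m², 10·log₁₀ of that is 24.796 dB.
L_p = 80 − 24.796 = 55.20 dB.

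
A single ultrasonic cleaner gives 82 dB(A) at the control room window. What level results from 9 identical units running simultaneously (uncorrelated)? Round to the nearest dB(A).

92 dB(A)

N identical incoherent sources raise the level by 10·log₁₀ N.
L_total = 82 + 10·log₁₀(9) = 82 + 9.542 = 91.54 dB(A).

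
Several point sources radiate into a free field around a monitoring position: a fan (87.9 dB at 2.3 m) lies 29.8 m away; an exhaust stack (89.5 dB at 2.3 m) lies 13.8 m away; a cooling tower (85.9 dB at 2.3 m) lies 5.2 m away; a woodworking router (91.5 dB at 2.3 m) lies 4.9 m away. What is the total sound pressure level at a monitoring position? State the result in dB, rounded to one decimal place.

86.2 dB

First find each source's level at the receiver (point-source: −20·log₁₀(r/r_ref)), then combine on an intensity basis.
fan: 87.9 − 20·log₁₀(29.8/2.3) = 87.9 − 22.25 = 65.65 dB.
exhaust stack: 89.5 − 20·log₁₀(13.8/2.3) = 89.5 − 15.56 = 73.94 dB.
cooling tower: 85.9 − 20·log₁₀(5.2/2.3) = 85.9 − 7.09 = 78.81 dB.
woodworking router: 91.5 − 20·log₁₀(4.9/2.3) = 91.5 − 6.57 = 84.93 dB.
Σ 10^(L/10) = 4.158e+08 → L_total = 10·log₁₀(4.158e+08) = 86.19 dB.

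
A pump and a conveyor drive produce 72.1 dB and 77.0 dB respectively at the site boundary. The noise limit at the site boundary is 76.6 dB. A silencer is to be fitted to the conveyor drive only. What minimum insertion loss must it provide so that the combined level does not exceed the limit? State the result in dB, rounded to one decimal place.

2.3 dB

The untreated sources together contribute 10^(72.1/10) = 1.622e+07, i.e. 72.10 dB.
The limit corresponds to 10^(76.6/10) = 4.571e+07; subtracting the fixed part leaves 2.949e+07 for the conveyor drive, i.e. 74.70 dB.
Required insertion loss = 77.0 − 74.70 = 2.30 dB.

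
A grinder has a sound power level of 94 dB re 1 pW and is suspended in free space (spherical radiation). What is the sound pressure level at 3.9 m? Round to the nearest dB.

Free-field spherical radiation: L_p = L_w − 10·log₁₀(4π·r²), r = 3.9 m.
4π·r² = 191.1 m², 10·log₁₀ of that is 22.813 dB.
L_p = 94 − 22.813 = 71.19 dB.

71 dB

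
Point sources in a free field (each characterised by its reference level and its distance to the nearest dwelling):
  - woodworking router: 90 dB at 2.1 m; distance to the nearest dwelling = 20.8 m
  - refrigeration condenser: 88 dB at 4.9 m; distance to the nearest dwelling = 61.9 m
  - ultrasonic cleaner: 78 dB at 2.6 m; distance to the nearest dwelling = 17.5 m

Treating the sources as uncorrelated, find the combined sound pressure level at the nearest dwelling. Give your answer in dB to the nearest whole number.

72 dB

First find each source's level at the receiver (point-source: −20·log₁₀(r/r_ref)), then combine on an intensity basis.
woodworking router: 90 − 20·log₁₀(20.8/2.1) = 90 − 19.92 = 70.08 dB.
refrigeration condenser: 88 − 20·log₁₀(61.9/4.9) = 88 − 22.03 = 65.97 dB.
ultrasonic cleaner: 78 − 20·log₁₀(17.5/2.6) = 78 − 16.56 = 61.44 dB.
Σ 10^(L/10) = 1.554e+07 → L_total = 10·log₁₀(1.554e+07) = 71.91 dB.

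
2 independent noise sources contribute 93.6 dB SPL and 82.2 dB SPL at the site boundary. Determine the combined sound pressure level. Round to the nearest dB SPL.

94 dB SPL

For uncorrelated sources the intensities add, so convert each level to linear form, sum, and take 10·log₁₀ of the total.
Σ 10^(L/10) = 10^(93.6/10) + 10^(82.2/10) = 2.457e+09.
L_total = 10·log₁₀(2.457e+09) = 93.90 dB SPL.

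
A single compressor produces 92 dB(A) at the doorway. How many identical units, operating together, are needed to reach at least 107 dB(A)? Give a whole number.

32

The shortfall is 107 − 92 = 15.0 dB, and N units add 10·log₁₀ N, so need 10·log₁₀ N ≥ 15.0.
N ≥ 10^(15.0/10) = 31.623, so N = 32.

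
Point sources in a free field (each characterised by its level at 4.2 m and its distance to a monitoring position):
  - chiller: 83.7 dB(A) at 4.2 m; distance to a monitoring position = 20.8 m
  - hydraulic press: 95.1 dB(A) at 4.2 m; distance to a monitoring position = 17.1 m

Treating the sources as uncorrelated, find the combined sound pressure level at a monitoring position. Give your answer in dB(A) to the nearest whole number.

83 dB(A)

First find each source's level at the receiver (point-source: −20·log₁₀(r/r_ref)), then combine on an intensity basis.
chiller: 83.7 − 20·log₁₀(20.8/4.2) = 83.7 − 13.90 = 69.80 dB(A).
hydraulic press: 95.1 − 20·log₁₀(17.1/4.2) = 95.1 − 12.19 = 82.91 dB(A).
Σ 10^(L/10) = 2.048e+08 → L_total = 10·log₁₀(2.048e+08) = 83.11 dB(A).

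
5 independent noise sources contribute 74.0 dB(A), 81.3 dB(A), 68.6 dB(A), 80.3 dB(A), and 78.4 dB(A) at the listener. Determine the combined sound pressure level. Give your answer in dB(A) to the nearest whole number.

85 dB(A)

For uncorrelated sources the intensities add, so convert each level to linear form, sum, and take 10·log₁₀ of the total.
Σ 10^(L/10) = 10^(74.0/10) + 10^(81.3/10) + 10^(68.6/10) + 10^(80.3/10) + 10^(78.4/10) = 3.436e+08.
L_total = 10·log₁₀(3.436e+08) = 85.36 dB(A).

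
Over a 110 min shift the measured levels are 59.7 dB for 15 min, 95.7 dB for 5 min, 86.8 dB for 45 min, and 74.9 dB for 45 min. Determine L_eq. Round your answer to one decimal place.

L_eq = 10·log₁₀[(1/T)·Σ tᵢ·10^(Lᵢ/10)] with T = 110 min.
Σ tᵢ·10^(Lᵢ/10) = 15·10^(59.7/10) + 5·10^(95.7/10) + 45·10^(86.8/10) + 45·10^(74.9/10) = 4.152e+10.
L_eq = 10·log₁₀(4.152e+10/110) = 85.77 dB.

85.8 dB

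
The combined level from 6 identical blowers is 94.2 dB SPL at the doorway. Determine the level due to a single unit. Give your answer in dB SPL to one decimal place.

Dividing the total intensity by 6 lowers the level by 10·log₁₀ 6 = 7.782 dB: L₁ = 94.2 − 7.782.

86.4 dB SPL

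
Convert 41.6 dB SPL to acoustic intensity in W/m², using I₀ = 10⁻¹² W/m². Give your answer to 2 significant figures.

I = I₀·10^(L/10) = 10⁻¹² × 10^(41.6/10) = 10^(-7.840).

1.4e-08 W/m²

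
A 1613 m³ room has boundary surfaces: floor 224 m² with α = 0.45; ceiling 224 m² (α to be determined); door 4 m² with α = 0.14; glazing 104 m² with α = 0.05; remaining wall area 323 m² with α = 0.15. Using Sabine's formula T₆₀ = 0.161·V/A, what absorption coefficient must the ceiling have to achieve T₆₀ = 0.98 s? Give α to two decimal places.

Required total absorption A = 0.161·1613/0.98 = 264.99 m².
Absorption from the other surfaces = 224·0.45 + 4·0.14 + 104·0.05 + 323·0.15 = 155.01 m², so the ceiling must supply 109.98 m² over 224 m².
α = 109.98/224 = 0.491.

0.49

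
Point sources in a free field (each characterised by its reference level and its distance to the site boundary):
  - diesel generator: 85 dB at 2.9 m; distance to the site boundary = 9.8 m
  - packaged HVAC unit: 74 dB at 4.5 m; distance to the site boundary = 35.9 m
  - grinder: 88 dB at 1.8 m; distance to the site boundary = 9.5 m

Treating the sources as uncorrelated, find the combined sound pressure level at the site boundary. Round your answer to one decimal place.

77.1 dB

Apply inverse-square spreading to bring every level to the receiver, then sum 10^(L/10).
diesel generator: 85 − 20·log₁₀(9.8/2.9) = 85 − 10.58 = 74.42 dB.
packaged HVAC unit: 74 − 20·log₁₀(35.9/4.5) = 74 − 18.04 = 55.96 dB.
grinder: 88 − 20·log₁₀(9.5/1.8) = 88 − 14.45 = 73.55 dB.
Σ 10^(L/10) = 5.074e+07 → L_total = 10·log₁₀(5.074e+07) = 77.05 dB.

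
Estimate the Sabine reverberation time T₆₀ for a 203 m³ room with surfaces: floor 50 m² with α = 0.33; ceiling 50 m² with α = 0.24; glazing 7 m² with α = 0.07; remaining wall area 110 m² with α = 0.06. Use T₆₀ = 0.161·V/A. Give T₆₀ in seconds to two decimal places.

Summing Sᵢαᵢ: 50·0.33 + 50·0.24 + 7·0.07 + 110·0.06 = 35.59 m².
T₆₀ = 0.161 × 203 / 35.59 = 0.918 s.

0.92 s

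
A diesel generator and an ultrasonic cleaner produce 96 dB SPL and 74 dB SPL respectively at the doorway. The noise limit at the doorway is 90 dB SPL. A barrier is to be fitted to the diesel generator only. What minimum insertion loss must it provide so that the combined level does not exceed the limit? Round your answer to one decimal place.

6.1 dB

The untreated sources together contribute 10^(74/10) = 2.512e+07, i.e. 74.00 dB SPL.
To meet 90 dB SPL overall, the treated diesel generator may contribute at most 10^(90/10) − 2.512e+07 = 9.749e+08, i.e. 89.89 dB SPL.
Required insertion loss = 96 − 89.89 = 6.11 dB.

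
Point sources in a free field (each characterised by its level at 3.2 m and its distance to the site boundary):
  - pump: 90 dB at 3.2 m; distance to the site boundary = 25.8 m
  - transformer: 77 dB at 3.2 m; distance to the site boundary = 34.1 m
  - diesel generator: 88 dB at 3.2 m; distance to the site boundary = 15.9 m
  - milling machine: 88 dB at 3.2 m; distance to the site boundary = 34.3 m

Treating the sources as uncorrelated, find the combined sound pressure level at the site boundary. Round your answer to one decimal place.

76.7 dB

Propagate each source to the receiver with L = L_ref − 20·log₁₀(r/r_ref), then add intensities.
pump: 90 − 20·log₁₀(25.8/3.2) = 90 − 18.13 = 71.87 dB.
transformer: 77 − 20·log₁₀(34.1/3.2) = 77 − 20.55 = 56.45 dB.
diesel generator: 88 − 20·log₁₀(15.9/3.2) = 88 − 13.92 = 74.08 dB.
milling machine: 88 − 20·log₁₀(34.3/3.2) = 88 − 20.60 = 67.40 dB.
Σ 10^(L/10) = 4.687e+07 → L_total = 10·log₁₀(4.687e+07) = 76.71 dB.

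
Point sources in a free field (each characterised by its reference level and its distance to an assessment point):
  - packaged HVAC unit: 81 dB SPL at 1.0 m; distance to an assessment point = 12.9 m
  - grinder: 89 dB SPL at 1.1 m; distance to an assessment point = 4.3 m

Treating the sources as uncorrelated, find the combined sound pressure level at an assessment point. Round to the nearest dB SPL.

First find each source's level at the receiver (point-source: −20·log₁₀(r/r_ref)), then combine on an intensity basis.
packaged HVAC unit: 81 − 20·log₁₀(12.9/1.0) = 81 − 22.21 = 58.79 dB SPL.
grinder: 89 − 20·log₁₀(4.3/1.1) = 89 − 11.84 = 77.16 dB SPL.
Σ 10^(L/10) = 5.274e+07 → L_total = 10·log₁₀(5.274e+07) = 77.22 dB SPL.

77 dB SPL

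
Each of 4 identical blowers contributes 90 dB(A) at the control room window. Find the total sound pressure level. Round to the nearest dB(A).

96 dB(A)

With 4 equal, uncorrelated contributions the intensity is 4× that of one unit, giving a rise of 10·log₁₀ 4.
L_total = 90 + 10·log₁₀(4) = 90 + 6.021 = 96.02 dB(A).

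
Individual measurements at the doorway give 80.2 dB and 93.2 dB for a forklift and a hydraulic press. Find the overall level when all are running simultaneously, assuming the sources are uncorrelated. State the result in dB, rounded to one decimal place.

93.4 dB

Incoherent sources combine by intensity addition: L_total = 10·log₁₀(Σ 10^(L_i/10)).
Σ 10^(L/10) = 10^(80.2/10) + 10^(93.2/10) = 2.194e+09.
L_total = 10·log₁₀(2.194e+09) = 93.41 dB.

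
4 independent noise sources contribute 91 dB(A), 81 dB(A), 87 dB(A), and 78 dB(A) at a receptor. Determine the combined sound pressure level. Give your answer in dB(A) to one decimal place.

92.9 dB(A)

For uncorrelated sources the intensities add, so convert each level to linear form, sum, and take 10·log₁₀ of the total.
Σ 10^(L/10) = 10^(91/10) + 10^(81/10) + 10^(87/10) + 10^(78/10) = 1.949e+09.
L_total = 10·log₁₀(1.949e+09) = 92.90 dB(A).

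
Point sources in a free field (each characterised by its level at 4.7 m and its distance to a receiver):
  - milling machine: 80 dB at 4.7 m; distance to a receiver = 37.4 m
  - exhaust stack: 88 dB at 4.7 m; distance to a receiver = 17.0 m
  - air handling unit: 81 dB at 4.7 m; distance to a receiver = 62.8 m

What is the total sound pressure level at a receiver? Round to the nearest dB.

Apply inverse-square spreading to bring every level to the receiver, then sum 10^(L/10).
milling machine: 80 − 20·log₁₀(37.4/4.7) = 80 − 18.02 = 61.98 dB.
exhaust stack: 88 − 20·log₁₀(17.0/4.7) = 88 − 11.17 = 76.83 dB.
air handling unit: 81 − 20·log₁₀(62.8/4.7) = 81 − 22.52 = 58.48 dB.
Σ 10^(L/10) = 5.051e+07 → L_total = 10·log₁₀(5.051e+07) = 77.03 dB.

77 dB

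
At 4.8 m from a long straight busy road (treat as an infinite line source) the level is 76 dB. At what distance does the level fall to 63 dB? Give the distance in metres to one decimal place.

95.8 m

For a line source L₁ − L₂ = 10·log₁₀(r₂/r₁), so r₂ = r₁·10^((L₁−L₂)/10).
r₂ = 4.8·10^((76−63)/10) = 4.8·10^(13.0/10) = 95.77 m.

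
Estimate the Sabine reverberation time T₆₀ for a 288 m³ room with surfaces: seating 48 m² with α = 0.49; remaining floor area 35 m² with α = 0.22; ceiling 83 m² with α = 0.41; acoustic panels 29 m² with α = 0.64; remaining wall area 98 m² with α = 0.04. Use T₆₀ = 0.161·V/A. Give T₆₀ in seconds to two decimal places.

Total absorption A = 48·0.49 + 35·0.22 + 83·0.41 + 29·0.64 + 98·0.04 = 87.73 m² sabins.
T₆₀ = 0.161·V/A = 0.161·288/87.73 = 0.529 s.

0.53 s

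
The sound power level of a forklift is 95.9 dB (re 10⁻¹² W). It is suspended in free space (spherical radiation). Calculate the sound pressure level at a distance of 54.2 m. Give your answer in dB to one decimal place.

50.2 dB

L_p = L_w − 10·log₁₀(4π·r²) with r = 54.2 m.
4π·r² = 3.692e+04 m², 10·log₁₀ of that is 45.672 dB.
L_p = 95.9 − 45.672 = 50.23 dB.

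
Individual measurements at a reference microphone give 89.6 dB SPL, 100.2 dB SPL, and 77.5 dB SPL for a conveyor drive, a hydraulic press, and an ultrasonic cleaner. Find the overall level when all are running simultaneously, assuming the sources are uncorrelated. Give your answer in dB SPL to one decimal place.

Incoherent sources combine by intensity addition: L_total = 10·log₁₀(Σ 10^(L_i/10)).
Σ 10^(L/10) = 10^(89.6/10) + 10^(100.2/10) + 10^(77.5/10) = 1.144e+10.
L_total = 10·log₁₀(1.144e+10) = 100.58 dB SPL.

100.6 dB SPL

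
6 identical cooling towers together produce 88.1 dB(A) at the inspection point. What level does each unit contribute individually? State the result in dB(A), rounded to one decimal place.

Dividing the total intensity by 6 lowers the level by 10·log₁₀ 6 = 7.782 dB: L₁ = 88.1 − 7.782.

80.3 dB(A)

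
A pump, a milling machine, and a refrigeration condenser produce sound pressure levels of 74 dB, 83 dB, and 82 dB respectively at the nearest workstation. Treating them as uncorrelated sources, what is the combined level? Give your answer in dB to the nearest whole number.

86 dB

Incoherent sources combine by intensity addition: L_total = 10·log₁₀(Σ 10^(L_i/10)).
Σ 10^(L/10) = 10^(74/10) + 10^(83/10) + 10^(82/10) = 3.831e+08.
L_total = 10·log₁₀(3.831e+08) = 85.83 dB.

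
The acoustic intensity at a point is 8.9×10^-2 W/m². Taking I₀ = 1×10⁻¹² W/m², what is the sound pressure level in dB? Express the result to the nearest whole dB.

109 dB

L = 10·log₁₀(I/I₀) = 10·log₁₀(8.9×10^-2/10⁻¹²) = 10·log₁₀(8.9×10^10).
L = 10·(0.9494 + 10) = 109.49 dB.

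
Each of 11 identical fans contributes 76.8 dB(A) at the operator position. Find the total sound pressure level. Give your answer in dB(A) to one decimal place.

With 11 equal, uncorrelated contributions the intensity is 11× that of one unit, giving a rise of 10·log₁₀ 11.
L_total = 76.8 + 10·log₁₀(11) = 76.8 + 10.414 = 87.21 dB(A).

87.2 dB(A)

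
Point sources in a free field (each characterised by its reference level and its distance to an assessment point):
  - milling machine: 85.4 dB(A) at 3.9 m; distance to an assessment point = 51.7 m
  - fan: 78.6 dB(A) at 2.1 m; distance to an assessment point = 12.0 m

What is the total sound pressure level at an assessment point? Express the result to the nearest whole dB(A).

66 dB(A)

Propagate each source to the receiver with L = L_ref − 20·log₁₀(r/r_ref), then add intensities.
milling machine: 85.4 − 20·log₁₀(51.7/3.9) = 85.4 − 22.45 = 62.95 dB(A).
fan: 78.6 − 20·log₁₀(12.0/2.1) = 78.6 − 15.14 = 63.46 dB(A).
Σ 10^(L/10) = 4.192e+06 → L_total = 10·log₁₀(4.192e+06) = 66.22 dB(A).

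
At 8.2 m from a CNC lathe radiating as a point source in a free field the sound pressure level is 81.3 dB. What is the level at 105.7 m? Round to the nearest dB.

For a point source, L₂ = L₁ − 20·log₁₀(r₂/r₁).
L₂ = 81.3 − 20·log₁₀(105.7/8.2) = 81.3 − 22.205 = 59.09 dB.

59 dB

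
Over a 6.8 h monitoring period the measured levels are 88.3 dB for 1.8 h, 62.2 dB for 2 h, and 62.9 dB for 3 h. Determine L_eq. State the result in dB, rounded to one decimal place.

82.6 dB

The energy average is taken in the linear domain: L_eq = 10·log₁₀[(Σ tᵢ·10^(Lᵢ/10))/T], T = 6.8 h.
Σ tᵢ·10^(Lᵢ/10) = 1.8·10^(88.3/10) + 2·10^(62.2/10) + 3·10^(62.9/10) = 1.226e+09.
L_eq = 10·log₁₀(1.226e+09/6.8) = 82.56 dB.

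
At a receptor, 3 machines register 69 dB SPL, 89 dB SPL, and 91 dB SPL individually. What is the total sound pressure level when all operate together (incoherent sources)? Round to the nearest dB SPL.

For uncorrelated sources the intensities add, so convert each level to linear form, sum, and take 10·log₁₀ of the total.
Σ 10^(L/10) = 10^(69/10) + 10^(89/10) + 10^(91/10) = 2.061e+09.
L_total = 10·log₁₀(2.061e+09) = 93.14 dB SPL.

93 dB SPL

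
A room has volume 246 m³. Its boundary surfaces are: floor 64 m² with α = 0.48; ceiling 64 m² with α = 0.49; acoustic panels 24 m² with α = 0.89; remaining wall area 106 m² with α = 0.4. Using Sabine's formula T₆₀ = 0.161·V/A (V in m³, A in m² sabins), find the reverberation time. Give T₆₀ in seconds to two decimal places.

Total absorption A = 64·0.48 + 64·0.49 + 24·0.89 + 106·0.4 = 125.84 m² sabins.
T₆₀ = 0.161 × 246 / 125.84 = 0.315 s.

0.31 s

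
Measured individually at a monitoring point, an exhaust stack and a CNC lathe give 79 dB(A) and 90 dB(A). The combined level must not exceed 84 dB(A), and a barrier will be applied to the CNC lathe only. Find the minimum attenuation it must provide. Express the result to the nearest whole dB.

The untreated sources together contribute 10^(79/10) = 7.943e+07, i.e. 79.00 dB(A).
The limit corresponds to 10^(84/10) = 2.512e+08; subtracting the fixed part leaves 1.718e+08 for the CNC lathe, i.e. 82.35 dB(A).
So the CNC lathe must be reduced from 90 to 82.35 dB(A): IL = 7.65 dB.

8 dB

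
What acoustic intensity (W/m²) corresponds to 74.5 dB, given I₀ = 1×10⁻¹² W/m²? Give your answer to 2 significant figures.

I/I₀ = 10^(74.5/10) = 2.818e+07, so I = 2.818e+07 × 10⁻¹² W/m².

2.8e-05 W/m²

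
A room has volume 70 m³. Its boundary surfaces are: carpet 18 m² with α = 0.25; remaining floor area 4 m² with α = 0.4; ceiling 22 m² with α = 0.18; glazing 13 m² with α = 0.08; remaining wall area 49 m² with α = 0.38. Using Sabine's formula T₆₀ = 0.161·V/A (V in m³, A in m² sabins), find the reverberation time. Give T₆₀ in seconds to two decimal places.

0.38 s

A = Σ Sᵢαᵢ = 18·0.25 + 4·0.4 + 22·0.18 + 13·0.08 + 49·0.38 = 29.72 m².
T₆₀ = 0.161·V/A = 0.161·70/29.72 = 0.379 s.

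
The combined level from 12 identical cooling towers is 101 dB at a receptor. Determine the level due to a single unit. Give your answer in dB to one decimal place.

12 equal contributions raise the level by 10·log₁₀ 12 = 10.792 dB, so each unit alone gives 101 − 10.792.

90.2 dB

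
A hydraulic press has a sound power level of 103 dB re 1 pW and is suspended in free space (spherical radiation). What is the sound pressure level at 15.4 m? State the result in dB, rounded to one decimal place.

L_p = L_w − 10·log₁₀(4π·r²) with r = 15.4 m.
4π·r² = 2980 m², 10·log₁₀ of that is 34.743 dB.
L_p = 103 − 34.743 = 68.26 dB.

68.3 dB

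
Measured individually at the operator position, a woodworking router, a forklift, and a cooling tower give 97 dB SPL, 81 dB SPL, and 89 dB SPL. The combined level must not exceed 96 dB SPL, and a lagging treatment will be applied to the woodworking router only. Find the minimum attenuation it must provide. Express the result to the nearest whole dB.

The untreated sources together contribute 10^(81/10) + 10^(89/10) = 9.202e+08, i.e. 89.64 dB SPL.
To meet 96 dB SPL overall, the treated woodworking router may contribute at most 10^(96/10) − 9.202e+08 = 3.061e+09, i.e. 94.86 dB SPL.
Required insertion loss = 97 − 94.86 = 2.14 dB.

2 dB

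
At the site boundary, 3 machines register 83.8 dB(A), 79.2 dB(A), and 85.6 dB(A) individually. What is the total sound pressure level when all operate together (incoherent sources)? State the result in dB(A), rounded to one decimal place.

88.4 dB(A)

For uncorrelated sources the intensities add, so convert each level to linear form, sum, and take 10·log₁₀ of the total.
Σ 10^(L/10) = 10^(83.8/10) + 10^(79.2/10) + 10^(85.6/10) = 6.861e+08.
L_total = 10·log₁₀(6.861e+08) = 88.36 dB(A).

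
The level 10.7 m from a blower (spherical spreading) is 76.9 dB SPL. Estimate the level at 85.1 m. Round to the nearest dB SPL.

59 dB SPL

For a point source, L₂ = L₁ − 20·log₁₀(r₂/r₁).
L₂ = 76.9 − 20·log₁₀(85.1/10.7) = 76.9 − 18.011 = 58.89 dB SPL.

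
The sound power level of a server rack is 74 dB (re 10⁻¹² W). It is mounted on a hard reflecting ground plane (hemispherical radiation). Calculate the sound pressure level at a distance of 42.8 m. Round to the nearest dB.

33 dB

L_p = L_w − 10·log₁₀(2π·r²) with r = 42.8 m.
2π·r² = 1.151e+04 m², 10·log₁₀ of that is 40.611 dB.
L_p = 74 − 40.611 = 33.39 dB.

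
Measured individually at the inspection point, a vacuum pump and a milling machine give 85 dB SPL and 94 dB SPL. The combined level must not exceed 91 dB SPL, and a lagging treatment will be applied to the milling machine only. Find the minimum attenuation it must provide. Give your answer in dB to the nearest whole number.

Everything except the milling machine sums to 10^(85/10) = 3.162e+08 in linear terms, 85.00 dB SPL.
To meet 91 dB SPL overall, the treated milling machine may contribute at most 10^(91/10) − 3.162e+08 = 9.427e+08, i.e. 89.74 dB SPL.
So the milling machine must be reduced from 94 to 89.74 dB SPL: IL = 4.26 dB.

4 dB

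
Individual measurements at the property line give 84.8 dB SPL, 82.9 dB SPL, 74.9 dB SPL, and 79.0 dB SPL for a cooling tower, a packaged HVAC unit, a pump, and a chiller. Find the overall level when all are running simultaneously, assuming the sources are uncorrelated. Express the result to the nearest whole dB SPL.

88 dB SPL

Incoherent sources combine by intensity addition: L_total = 10·log₁₀(Σ 10^(L_i/10)).
Σ 10^(L/10) = 10^(84.8/10) + 10^(82.9/10) + 10^(74.9/10) + 10^(79.0/10) = 6.073e+08.
L_total = 10·log₁₀(6.073e+08) = 87.83 dB SPL.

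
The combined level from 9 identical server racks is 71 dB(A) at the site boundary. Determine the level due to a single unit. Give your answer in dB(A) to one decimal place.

Dividing the total intensity by 9 lowers the level by 10·log₁₀ 9 = 9.542 dB: L₁ = 71 − 9.542.

61.5 dB(A)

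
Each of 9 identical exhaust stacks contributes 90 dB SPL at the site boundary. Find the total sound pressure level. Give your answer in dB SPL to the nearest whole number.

With 9 equal, uncorrelated contributions the intensity is 9× that of one unit, giving a rise of 10·log₁₀ 9.
L_total = 90 + 10·log₁₀(9) = 90 + 9.542 = 99.54 dB SPL.

100 dB SPL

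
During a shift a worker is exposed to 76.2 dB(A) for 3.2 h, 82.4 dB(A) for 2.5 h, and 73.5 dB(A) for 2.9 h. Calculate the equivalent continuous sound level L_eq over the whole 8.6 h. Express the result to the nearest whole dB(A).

79 dB(A)

The energy average is taken in the linear domain: L_eq = 10·log₁₀[(Σ tᵢ·10^(Lᵢ/10))/T], T = 8.6 h.
Σ tᵢ·10^(Lᵢ/10) = 3.2·10^(76.2/10) + 2.5·10^(82.4/10) + 2.9·10^(73.5/10) = 6.328e+08.
L_eq = 10·log₁₀(6.328e+08/8.6) = 78.67 dB(A).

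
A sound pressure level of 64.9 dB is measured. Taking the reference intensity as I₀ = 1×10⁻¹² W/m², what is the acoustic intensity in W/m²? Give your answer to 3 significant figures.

I = I₀·10^(L/10) = 10⁻¹² × 10^(64.9/10) = 10^(-5.510).

3.09e-06 W/m²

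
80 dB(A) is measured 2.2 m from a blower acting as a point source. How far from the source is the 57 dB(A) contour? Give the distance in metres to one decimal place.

Point-source spreading drops the level by 20·log₁₀(r₂/r₁); inverting, r₂/r₁ = 10^(ΔL/20).
r₂ = 2.2·10^((80−57)/20) = 2.2·10^(23.0/20) = 31.08 m.

31.1 m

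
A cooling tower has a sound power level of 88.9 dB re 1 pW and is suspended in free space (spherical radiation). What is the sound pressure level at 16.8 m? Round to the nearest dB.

53 dB

L_p = L_w − 10·log₁₀(4π·r²) with r = 16.8 m.
4π·r² = 3547 m², 10·log₁₀ of that is 35.498 dB.
L_p = 88.9 − 35.498 = 53.40 dB.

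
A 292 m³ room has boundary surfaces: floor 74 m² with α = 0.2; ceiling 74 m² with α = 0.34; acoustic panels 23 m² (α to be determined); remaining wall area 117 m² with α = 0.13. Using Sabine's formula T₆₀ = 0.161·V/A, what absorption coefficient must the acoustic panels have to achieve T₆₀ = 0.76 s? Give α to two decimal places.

0.29

From T₆₀ = 0.161·V/A, the target T₆₀ = 0.76 s needs A = 0.161·292/0.76 = 61.86 m².
Absorption from the other surfaces = 74·0.2 + 74·0.34 + 117·0.13 = 55.17 m², so the acoustic panels must supply 6.69 m² over 23 m².
α = 6.69/23 = 0.291.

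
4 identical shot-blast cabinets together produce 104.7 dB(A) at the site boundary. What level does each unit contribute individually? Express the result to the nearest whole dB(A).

99 dB(A)

For N identical incoherent sources L_total = L₁ + 10·log₁₀ N, so L₁ = 104.7 − 10·log₁₀(4) = 104.7 − 6.021.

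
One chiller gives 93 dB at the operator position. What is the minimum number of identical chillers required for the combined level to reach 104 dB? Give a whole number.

13

Need L₁ + 10·log₁₀ N ≥ 104, i.e. log₁₀ N ≥ 1.10.
N ≥ 10^(11.0/10) = 12.589, so N = 13.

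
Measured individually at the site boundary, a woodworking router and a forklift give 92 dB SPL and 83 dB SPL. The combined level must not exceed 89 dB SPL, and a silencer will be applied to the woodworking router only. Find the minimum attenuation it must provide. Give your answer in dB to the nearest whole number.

Fixed contribution from the other source: Σ 10^(L/10) = 10^(83/10) = 1.995e+08 (83.00 dB SPL).
The limit corresponds to 10^(89/10) = 7.943e+08; subtracting the fixed part leaves 5.948e+08 for the woodworking router, i.e. 87.74 dB SPL.
So the woodworking router must be reduced from 92 to 87.74 dB SPL: IL = 4.26 dB.

4 dB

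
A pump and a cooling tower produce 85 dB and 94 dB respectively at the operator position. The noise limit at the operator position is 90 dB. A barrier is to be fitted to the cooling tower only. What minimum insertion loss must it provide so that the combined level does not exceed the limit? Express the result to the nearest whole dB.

Everything except the cooling tower sums to 10^(85/10) = 3.162e+08 in linear terms, 85.00 dB.
The limit corresponds to 10^(90/10) = 1.000e+09; subtracting the fixed part leaves 6.838e+08 for the cooling tower, i.e. 88.35 dB.
Required insertion loss = 94 − 88.35 = 5.65 dB.

6 dB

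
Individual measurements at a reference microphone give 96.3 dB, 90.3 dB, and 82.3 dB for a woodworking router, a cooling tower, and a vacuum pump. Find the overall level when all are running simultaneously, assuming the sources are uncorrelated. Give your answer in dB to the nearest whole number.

For uncorrelated sources the intensities add, so convert each level to linear form, sum, and take 10·log₁₀ of the total.
Σ 10^(L/10) = 10^(96.3/10) + 10^(90.3/10) + 10^(82.3/10) = 5.507e+09.
L_total = 10·log₁₀(5.507e+09) = 97.41 dB.

97 dB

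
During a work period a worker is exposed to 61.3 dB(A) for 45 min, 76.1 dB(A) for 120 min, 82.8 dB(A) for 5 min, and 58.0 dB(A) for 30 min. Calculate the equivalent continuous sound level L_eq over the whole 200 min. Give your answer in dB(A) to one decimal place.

Weight each interval's intensity by its duration and average over T = 200 min:
Σ tᵢ·10^(Lᵢ/10) = 45·10^(61.3/10) + 120·10^(76.1/10) + 5·10^(82.8/10) + 30·10^(58.0/10) = 5.921e+09.
L_eq = 10·log₁₀(5.921e+09/200) = 74.71 dB(A).

74.7 dB(A)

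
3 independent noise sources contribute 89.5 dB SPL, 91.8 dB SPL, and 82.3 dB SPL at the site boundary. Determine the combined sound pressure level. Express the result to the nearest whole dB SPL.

94 dB SPL

For uncorrelated sources the intensities add, so convert each level to linear form, sum, and take 10·log₁₀ of the total.
Σ 10^(L/10) = 10^(89.5/10) + 10^(91.8/10) + 10^(82.3/10) = 2.575e+09.
L_total = 10·log₁₀(2.575e+09) = 94.11 dB SPL.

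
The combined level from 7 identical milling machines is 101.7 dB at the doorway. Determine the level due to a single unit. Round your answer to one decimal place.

93.2 dB

For N identical incoherent sources L_total = L₁ + 10·log₁₀ N, so L₁ = 101.7 − 10·log₁₀(7) = 101.7 − 8.451.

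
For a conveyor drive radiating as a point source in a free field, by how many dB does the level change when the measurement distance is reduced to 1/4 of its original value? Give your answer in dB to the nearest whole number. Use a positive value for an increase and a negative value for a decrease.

Point-source spreading: ΔL = −20·log₁₀(r₂/r₁).
ΔL = −20·log₁₀(0.25) = +12.04 dB.

+12 dB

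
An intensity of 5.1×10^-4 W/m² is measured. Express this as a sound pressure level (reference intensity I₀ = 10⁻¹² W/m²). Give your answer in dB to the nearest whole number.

87 dB

L = 10·log₁₀(I/I₀) = 10·log₁₀(5.1×10^-4/10⁻¹²) = 10·log₁₀(5.1×10^8).
L = 10·(0.7076 + 8) = 87.08 dB.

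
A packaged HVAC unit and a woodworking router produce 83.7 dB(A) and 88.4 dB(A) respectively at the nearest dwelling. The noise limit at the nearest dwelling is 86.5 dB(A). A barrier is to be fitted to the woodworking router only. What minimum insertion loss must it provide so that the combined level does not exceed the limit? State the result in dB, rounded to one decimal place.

Everything except the woodworking router sums to 10^(83.7/10) = 2.344e+08 in linear terms, 83.70 dB(A).
To meet 86.5 dB(A) overall, the treated woodworking router may contribute at most 10^(86.5/10) − 2.344e+08 = 2.123e+08, i.e. 83.27 dB(A).
So the woodworking router must be reduced from 88.4 to 83.27 dB(A): IL = 5.13 dB.

5.1 dB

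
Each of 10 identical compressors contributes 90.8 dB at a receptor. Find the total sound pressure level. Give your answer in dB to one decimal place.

With 10 equal, uncorrelated contributions the intensity is 10× that of one unit, giving a rise of 10·log₁₀ 10.
L_total = 90.8 + 10·log₁₀(10) = 90.8 + 10.000 = 100.80 dB.

100.8 dB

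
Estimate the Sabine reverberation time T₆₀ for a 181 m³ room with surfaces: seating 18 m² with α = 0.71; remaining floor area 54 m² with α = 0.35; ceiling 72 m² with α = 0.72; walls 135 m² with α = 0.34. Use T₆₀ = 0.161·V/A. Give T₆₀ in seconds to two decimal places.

Total absorption A = 18·0.71 + 54·0.35 + 72·0.72 + 135·0.34 = 129.42 m² sabins.
T₆₀ = 0.161 × 181 / 129.42 = 0.225 s.

0.23 s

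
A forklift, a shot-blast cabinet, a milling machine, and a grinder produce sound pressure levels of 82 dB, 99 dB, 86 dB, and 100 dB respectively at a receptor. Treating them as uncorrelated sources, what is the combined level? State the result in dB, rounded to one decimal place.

For uncorrelated sources the intensities add, so convert each level to linear form, sum, and take 10·log₁₀ of the total.
Σ 10^(L/10) = 10^(82/10) + 10^(99/10) + 10^(86/10) + 10^(100/10) = 1.850e+10.
L_total = 10·log₁₀(1.850e+10) = 102.67 dB.

102.7 dB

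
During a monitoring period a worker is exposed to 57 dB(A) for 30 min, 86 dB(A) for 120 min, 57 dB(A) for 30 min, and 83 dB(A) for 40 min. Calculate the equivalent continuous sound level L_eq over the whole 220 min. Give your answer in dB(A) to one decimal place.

Weight each interval's intensity by its duration and average over T = 220 min:
Σ tᵢ·10^(Lᵢ/10) = 30·10^(57/10) + 120·10^(86/10) + 30·10^(57/10) + 40·10^(83/10) = 5.578e+10.
L_eq = 10·log₁₀(5.578e+10/220) = 84.04 dB(A).

84.0 dB(A)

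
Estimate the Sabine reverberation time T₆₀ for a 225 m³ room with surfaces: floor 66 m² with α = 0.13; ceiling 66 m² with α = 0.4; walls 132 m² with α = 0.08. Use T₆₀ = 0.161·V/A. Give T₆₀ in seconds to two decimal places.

0.80 s

A = Σ Sᵢαᵢ = 66·0.13 + 66·0.4 + 132·0.08 = 45.54 m².
T₆₀ = 0.161 × 225 / 45.54 = 0.795 s.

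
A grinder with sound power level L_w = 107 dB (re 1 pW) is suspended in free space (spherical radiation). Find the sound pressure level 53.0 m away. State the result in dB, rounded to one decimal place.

61.5 dB

The power spreads over a sphere of area 4π·r², so L_p = L_w − 10·log₁₀(4π·r²).
4π·r² = 3.53e+04 m², 10·log₁₀ of that is 45.478 dB.
L_p = 107 − 45.478 = 61.52 dB.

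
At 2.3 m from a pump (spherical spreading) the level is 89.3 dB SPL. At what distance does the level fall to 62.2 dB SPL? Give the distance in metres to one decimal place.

Point-source spreading drops the level by 20·log₁₀(r₂/r₁); inverting, r₂/r₁ = 10^(ΔL/20).
r₂ = 2.3·10^((89.3−62.2)/20) = 2.3·10^(27.1/20) = 52.09 m.

52.1 m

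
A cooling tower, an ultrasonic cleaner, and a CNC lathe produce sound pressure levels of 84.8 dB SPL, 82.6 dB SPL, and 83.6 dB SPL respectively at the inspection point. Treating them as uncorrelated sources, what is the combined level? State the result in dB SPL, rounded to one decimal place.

88.5 dB SPL

Incoherent sources combine by intensity addition: L_total = 10·log₁₀(Σ 10^(L_i/10)).
Σ 10^(L/10) = 10^(84.8/10) + 10^(82.6/10) + 10^(83.6/10) = 7.131e+08.
L_total = 10·log₁₀(7.131e+08) = 88.53 dB SPL.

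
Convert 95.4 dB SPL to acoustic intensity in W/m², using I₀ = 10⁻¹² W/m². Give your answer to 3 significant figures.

0.00347 W/m²

I = I₀·10^(L/10) = 10⁻¹² × 10^(95.4/10) = 10^(-2.460).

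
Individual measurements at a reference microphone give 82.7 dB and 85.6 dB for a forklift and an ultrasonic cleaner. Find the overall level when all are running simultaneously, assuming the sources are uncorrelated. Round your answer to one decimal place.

87.4 dB

For uncorrelated sources the intensities add, so convert each level to linear form, sum, and take 10·log₁₀ of the total.
Σ 10^(L/10) = 10^(82.7/10) + 10^(85.6/10) = 5.493e+08.
L_total = 10·log₁₀(5.493e+08) = 87.40 dB.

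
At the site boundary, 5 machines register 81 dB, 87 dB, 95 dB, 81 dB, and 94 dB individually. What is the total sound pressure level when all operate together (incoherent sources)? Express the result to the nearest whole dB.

98 dB

For uncorrelated sources the intensities add, so convert each level to linear form, sum, and take 10·log₁₀ of the total.
Σ 10^(L/10) = 10^(81/10) + 10^(87/10) + 10^(95/10) + 10^(81/10) + 10^(94/10) = 6.427e+09.
L_total = 10·log₁₀(6.427e+09) = 98.08 dB.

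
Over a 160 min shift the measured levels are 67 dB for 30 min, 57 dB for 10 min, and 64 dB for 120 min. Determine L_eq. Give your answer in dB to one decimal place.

The energy average is taken in the linear domain: L_eq = 10·log₁₀[(Σ tᵢ·10^(Lᵢ/10))/T], T = 160 min.
Σ tᵢ·10^(Lᵢ/10) = 30·10^(67/10) + 10·10^(57/10) + 120·10^(64/10) = 4.568e+08.
L_eq = 10·log₁₀(4.568e+08/160) = 64.56 dB.

64.6 dB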